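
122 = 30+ 92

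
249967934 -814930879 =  - 564962945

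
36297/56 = 36297/56=648.16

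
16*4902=78432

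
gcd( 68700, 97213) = 1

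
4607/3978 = 271/234 =1.16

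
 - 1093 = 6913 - 8006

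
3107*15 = 46605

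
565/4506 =565/4506 =0.13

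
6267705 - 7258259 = - 990554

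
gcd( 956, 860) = 4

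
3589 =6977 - 3388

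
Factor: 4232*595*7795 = 19628121800 = 2^3*5^2*7^1*17^1* 23^2*1559^1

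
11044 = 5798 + 5246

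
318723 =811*393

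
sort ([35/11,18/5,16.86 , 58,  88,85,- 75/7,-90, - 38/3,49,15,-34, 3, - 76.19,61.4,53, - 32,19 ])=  [ - 90, - 76.19,-34 , - 32 , - 38/3, -75/7,3, 35/11,18/5,15, 16.86,19,49, 53,58,61.4,85,88]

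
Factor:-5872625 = - 5^3*11^1*4271^1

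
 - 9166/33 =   -  9166/33 = - 277.76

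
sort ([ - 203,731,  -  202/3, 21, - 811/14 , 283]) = [ - 203, - 202/3,-811/14, 21,283, 731 ] 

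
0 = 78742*0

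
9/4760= 9/4760 = 0.00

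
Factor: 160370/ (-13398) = - 395/33 = - 3^( - 1)*5^1*11^( - 1)*79^1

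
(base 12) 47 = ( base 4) 313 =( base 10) 55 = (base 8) 67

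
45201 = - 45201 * ( - 1)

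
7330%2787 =1756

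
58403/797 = 58403/797 = 73.28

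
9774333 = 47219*207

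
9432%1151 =224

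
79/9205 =79/9205=0.01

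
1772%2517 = 1772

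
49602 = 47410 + 2192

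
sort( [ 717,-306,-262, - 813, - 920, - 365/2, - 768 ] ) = [ - 920, - 813,-768, - 306, - 262, - 365/2, 717 ] 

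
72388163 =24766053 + 47622110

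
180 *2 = 360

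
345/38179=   345/38179 = 0.01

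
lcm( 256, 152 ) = 4864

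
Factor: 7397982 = 2^1 * 3^2*410999^1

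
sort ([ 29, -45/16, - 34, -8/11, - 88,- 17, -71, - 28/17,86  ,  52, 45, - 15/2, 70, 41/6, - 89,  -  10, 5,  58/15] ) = [  -  89, - 88, - 71, - 34, - 17, - 10, - 15/2, - 45/16,-28/17, - 8/11,58/15, 5,41/6 , 29,45, 52, 70, 86 ] 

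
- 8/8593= - 8/8593 = - 0.00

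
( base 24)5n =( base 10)143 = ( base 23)65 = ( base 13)B0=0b10001111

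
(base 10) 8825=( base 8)21171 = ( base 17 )1d92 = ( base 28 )B75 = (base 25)e30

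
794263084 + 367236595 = 1161499679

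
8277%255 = 117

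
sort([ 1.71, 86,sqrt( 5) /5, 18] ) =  [ sqrt( 5 ) /5, 1.71, 18, 86 ] 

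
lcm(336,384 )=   2688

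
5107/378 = 13+ 193/378 = 13.51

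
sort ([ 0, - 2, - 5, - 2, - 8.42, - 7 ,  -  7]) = [ - 8.42, - 7 , - 7,  -  5,-2, - 2,0 ] 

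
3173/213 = 3173/213 = 14.90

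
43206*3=129618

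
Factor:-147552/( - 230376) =212/331=2^2 * 53^1 * 331^( - 1)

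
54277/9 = 54277/9=6030.78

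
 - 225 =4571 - 4796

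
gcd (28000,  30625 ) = 875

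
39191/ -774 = - 51 + 283/774 = -50.63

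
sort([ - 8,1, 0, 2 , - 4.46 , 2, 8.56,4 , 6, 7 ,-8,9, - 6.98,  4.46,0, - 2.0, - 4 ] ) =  [ - 8 , - 8, - 6.98, - 4.46, -4, - 2.0, 0,0 , 1 , 2, 2,4, 4.46, 6,7, 8.56,9]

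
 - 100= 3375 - 3475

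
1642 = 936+706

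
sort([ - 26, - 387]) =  [-387,-26]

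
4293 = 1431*3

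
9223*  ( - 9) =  - 83007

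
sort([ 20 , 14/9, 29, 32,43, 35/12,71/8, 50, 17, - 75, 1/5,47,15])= [ - 75,  1/5,14/9, 35/12,  71/8,  15, 17, 20, 29,32,43,47,50 ] 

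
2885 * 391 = 1128035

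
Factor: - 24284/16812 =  - 13/9 =- 3^( - 2)*13^1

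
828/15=276/5 = 55.20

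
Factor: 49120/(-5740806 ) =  - 2^4*3^ (-1) *5^1*307^1*956801^ ( - 1) = - 24560/2870403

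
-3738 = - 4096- - 358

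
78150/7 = 11164 + 2/7  =  11164.29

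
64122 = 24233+39889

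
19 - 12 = 7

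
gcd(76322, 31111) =1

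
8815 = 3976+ 4839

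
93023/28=13289/4 = 3322.25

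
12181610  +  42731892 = 54913502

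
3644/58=62  +  24/29 = 62.83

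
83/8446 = 83/8446  =  0.01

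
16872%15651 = 1221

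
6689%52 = 33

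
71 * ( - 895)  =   - 63545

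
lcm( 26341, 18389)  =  974617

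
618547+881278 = 1499825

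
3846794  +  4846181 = 8692975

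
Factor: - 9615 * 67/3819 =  - 3205/19 = -5^1* 19^( - 1)*641^1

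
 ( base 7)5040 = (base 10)1743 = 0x6cf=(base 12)1013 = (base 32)1MF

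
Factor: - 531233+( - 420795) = -952028  =  - 2^2*7^1 * 11^2*281^1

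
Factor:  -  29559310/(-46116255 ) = 5911862/9223251 = 2^1*3^( - 1) * 11^1* 137^( - 1 )*22441^( - 1 ) *268721^1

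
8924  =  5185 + 3739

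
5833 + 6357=12190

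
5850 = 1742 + 4108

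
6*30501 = 183006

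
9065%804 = 221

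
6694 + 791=7485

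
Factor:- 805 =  - 5^1 * 7^1*23^1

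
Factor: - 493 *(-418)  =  2^1 * 11^1*17^1*19^1 *29^1 = 206074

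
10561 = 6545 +4016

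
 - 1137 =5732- 6869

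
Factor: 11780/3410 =2^1*11^( - 1 ) * 19^1 = 38/11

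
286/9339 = 26/849= 0.03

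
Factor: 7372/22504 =19/58=2^( - 1 )*19^1 * 29^( - 1 )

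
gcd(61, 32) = 1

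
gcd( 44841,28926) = 3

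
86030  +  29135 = 115165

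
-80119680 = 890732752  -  970852432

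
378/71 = 378/71 = 5.32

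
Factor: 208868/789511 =2^2*11^1 * 47^1*101^1*789511^( - 1)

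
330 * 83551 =27571830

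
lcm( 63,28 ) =252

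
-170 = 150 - 320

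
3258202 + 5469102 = 8727304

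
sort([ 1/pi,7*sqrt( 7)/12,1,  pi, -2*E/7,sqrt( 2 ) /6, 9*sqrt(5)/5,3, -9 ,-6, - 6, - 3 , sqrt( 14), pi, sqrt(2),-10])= [  -  10,-9,-6,-6, - 3, - 2*E/7,sqrt(2) /6,1/pi,1,sqrt( 2 ),  7* sqrt(7 )/12, 3,pi,pi, sqrt(14), 9*sqrt(5)/5 ] 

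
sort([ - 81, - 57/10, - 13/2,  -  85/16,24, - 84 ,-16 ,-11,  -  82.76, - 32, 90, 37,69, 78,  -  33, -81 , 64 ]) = [ - 84, - 82.76,-81,- 81, - 33,-32,-16  , - 11  ,-13/2 , -57/10,  -  85/16,24,37, 64,69,78 , 90]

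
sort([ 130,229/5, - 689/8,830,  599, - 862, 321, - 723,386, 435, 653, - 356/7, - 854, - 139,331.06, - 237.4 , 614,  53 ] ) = [ - 862, - 854,-723  , - 237.4, - 139, - 689/8 ,-356/7, 229/5, 53,130,321, 331.06,386,  435,599,614,653, 830]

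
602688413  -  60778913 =541909500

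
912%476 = 436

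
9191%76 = 71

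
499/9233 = 499/9233 =0.05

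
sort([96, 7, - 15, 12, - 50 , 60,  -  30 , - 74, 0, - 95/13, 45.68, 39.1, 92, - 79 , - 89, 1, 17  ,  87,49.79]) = [ - 89, - 79, - 74, - 50 , - 30, - 15, - 95/13 , 0, 1,7, 12, 17,39.1,  45.68,49.79, 60, 87, 92,96]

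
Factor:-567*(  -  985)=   558495  =  3^4 * 5^1*7^1*197^1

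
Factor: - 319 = -11^1*29^1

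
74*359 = 26566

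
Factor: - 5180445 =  - 3^2* 5^1*19^1 * 73^1 * 83^1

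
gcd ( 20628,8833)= 1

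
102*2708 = 276216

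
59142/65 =909 + 57/65=909.88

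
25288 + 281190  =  306478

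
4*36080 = 144320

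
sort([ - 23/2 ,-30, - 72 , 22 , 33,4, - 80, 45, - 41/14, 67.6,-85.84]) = [  -  85.84,-80 , - 72 , - 30 ,-23/2,-41/14, 4, 22 , 33 , 45 , 67.6]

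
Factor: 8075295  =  3^4*5^1*127^1  *157^1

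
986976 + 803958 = 1790934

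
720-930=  - 210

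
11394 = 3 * 3798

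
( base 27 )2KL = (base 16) 7E3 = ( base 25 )35j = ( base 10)2019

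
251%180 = 71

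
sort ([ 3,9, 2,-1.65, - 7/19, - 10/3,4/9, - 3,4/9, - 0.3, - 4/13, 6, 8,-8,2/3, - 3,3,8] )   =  [-8, - 10/3,-3, - 3, - 1.65,-7/19, - 4/13,-0.3, 4/9, 4/9, 2/3, 2, 3, 3,6,8, 8, 9]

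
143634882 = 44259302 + 99375580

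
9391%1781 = 486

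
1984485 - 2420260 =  - 435775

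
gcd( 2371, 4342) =1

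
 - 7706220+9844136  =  2137916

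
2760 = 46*60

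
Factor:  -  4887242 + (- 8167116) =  - 13054358 = - 2^1*6527179^1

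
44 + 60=104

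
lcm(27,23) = 621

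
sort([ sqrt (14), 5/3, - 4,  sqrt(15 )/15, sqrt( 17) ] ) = [ - 4, sqrt (15 )/15,5/3, sqrt(14 ), sqrt( 17)]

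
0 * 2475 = 0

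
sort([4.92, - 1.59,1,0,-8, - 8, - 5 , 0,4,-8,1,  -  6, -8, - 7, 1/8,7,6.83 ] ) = [ - 8,-8 ,- 8, - 8, - 7, - 6, - 5,- 1.59,0,0,1/8,1 , 1,4 , 4.92, 6.83,7]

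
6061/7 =865 + 6/7 = 865.86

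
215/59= 215/59 = 3.64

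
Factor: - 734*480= - 352320 =-2^6 *3^1*5^1* 367^1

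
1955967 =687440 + 1268527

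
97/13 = 97/13 = 7.46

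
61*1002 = 61122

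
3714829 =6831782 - 3116953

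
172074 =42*4097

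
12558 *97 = 1218126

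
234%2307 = 234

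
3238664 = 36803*88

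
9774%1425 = 1224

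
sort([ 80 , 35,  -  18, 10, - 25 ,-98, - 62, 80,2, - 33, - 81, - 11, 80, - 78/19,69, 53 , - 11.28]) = [ - 98, - 81, -62, - 33, - 25, - 18,  -  11.28, - 11, - 78/19,2,10,  35, 53,69,  80,80,80 ] 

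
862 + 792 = 1654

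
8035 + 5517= 13552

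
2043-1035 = 1008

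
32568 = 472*69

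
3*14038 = 42114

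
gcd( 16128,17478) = 18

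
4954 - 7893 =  - 2939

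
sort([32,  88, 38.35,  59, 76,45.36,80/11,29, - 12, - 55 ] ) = [ - 55, - 12, 80/11,  29, 32,38.35,  45.36,  59,  76,88] 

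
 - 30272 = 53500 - 83772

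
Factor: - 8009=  - 8009^1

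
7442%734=102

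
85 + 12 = 97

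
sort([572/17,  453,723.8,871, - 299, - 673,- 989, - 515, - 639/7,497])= [ - 989, - 673, - 515, - 299, - 639/7, 572/17,453, 497,723.8, 871]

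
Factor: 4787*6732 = 32226084 = 2^2*3^2 * 11^1*  17^1 * 4787^1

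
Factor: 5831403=3^1 * 227^1*8563^1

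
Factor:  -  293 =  - 293^1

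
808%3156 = 808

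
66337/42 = 66337/42=   1579.45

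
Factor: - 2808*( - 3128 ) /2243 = 8783424/2243 = 2^6*3^3*13^1*17^1*23^1*2243^ ( - 1)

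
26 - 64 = - 38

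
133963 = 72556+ 61407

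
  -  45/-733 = 45/733  =  0.06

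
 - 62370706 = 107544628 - 169915334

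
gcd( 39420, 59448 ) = 12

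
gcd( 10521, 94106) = 1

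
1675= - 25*(-67) 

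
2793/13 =214 + 11/13= 214.85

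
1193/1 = 1193  =  1193.00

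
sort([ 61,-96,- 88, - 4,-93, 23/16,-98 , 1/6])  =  [-98, - 96, - 93, - 88 , - 4,1/6, 23/16, 61] 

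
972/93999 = 324/31333= 0.01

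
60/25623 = 20/8541=0.00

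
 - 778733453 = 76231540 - 854964993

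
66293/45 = 66293/45 = 1473.18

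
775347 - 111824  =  663523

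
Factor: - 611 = -13^1*47^1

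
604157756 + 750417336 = 1354575092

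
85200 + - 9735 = 75465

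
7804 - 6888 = 916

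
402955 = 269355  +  133600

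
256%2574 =256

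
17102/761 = 17102/761  =  22.47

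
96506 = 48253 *2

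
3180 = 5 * 636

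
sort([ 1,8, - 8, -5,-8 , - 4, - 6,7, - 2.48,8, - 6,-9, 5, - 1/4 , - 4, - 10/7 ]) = [ - 9, - 8, - 8, - 6, -6, - 5, - 4, - 4, - 2.48, - 10/7, - 1/4,1, 5, 7,  8,8] 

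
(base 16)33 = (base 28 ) 1n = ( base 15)36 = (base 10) 51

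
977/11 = 88 + 9/11 = 88.82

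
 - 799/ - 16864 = 47/992  =  0.05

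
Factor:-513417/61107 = -171139/20369 = - 17^1*10067^1 * 20369^( - 1)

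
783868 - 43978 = 739890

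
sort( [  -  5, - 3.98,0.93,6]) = [ - 5 , - 3.98,0.93, 6] 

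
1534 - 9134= - 7600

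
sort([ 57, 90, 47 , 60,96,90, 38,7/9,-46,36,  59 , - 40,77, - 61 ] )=[ - 61,-46, - 40, 7/9,36,38,47 , 57,59, 60, 77, 90,90,  96 ] 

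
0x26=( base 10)38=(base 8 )46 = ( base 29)19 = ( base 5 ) 123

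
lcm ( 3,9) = 9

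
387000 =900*430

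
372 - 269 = 103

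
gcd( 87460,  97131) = 1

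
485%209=67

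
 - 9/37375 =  - 1 + 37366/37375 = - 0.00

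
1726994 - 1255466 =471528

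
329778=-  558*(- 591)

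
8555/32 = 267 + 11/32 =267.34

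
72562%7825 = 2137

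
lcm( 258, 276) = 11868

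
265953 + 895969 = 1161922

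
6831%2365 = 2101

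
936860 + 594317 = 1531177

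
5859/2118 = 2  +  541/706 = 2.77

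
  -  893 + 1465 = 572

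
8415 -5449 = 2966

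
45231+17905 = 63136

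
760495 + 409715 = 1170210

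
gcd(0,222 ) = 222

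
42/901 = 42/901=0.05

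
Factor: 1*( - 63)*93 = -3^3 * 7^1*31^1 =-  5859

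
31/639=31/639 = 0.05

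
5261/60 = 5261/60 =87.68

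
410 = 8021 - 7611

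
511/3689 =73/527 = 0.14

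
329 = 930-601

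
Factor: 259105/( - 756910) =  - 2^( - 1)*673^1*983^( - 1 )  =  - 673/1966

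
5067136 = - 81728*( - 62)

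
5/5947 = 5/5947= 0.00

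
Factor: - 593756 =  - 2^2*148439^1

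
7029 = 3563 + 3466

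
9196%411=154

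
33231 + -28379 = 4852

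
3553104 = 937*3792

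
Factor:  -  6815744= - 2^19*13^1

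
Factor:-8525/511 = -5^2*7^(  -  1 )*11^1*31^1* 73^ ( - 1 ) 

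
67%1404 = 67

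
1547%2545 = 1547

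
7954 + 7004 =14958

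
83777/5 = 83777/5 =16755.40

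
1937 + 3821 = 5758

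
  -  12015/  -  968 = 12  +  399/968 = 12.41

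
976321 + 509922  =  1486243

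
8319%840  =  759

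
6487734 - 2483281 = 4004453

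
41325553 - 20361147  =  20964406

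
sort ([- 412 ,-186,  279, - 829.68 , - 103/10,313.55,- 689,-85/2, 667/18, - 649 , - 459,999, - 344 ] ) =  [- 829.68,- 689,  -  649 ,- 459,  -  412, - 344, - 186, - 85/2, - 103/10,  667/18, 279,313.55,999 ]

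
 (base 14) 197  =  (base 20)g9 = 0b101001001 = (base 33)9W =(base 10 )329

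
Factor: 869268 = 2^2*3^1*107^1 * 677^1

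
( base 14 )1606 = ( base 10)3926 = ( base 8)7526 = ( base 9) 5342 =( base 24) 6je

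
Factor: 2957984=2^5 * 23^1 * 4019^1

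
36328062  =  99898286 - 63570224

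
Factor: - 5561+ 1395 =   -  2^1*2083^1 = - 4166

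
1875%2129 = 1875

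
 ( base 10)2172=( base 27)2qc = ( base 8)4174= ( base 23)42a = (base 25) 3bm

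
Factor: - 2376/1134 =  - 2^2*3^( - 1)*7^( - 1)*11^1 = -44/21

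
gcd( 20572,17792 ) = 556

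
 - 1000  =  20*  (-50) 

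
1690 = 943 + 747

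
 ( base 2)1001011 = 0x4B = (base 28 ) 2J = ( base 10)75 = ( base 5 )300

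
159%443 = 159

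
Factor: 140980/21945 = 212/33=2^2*3^ (-1) * 11^( - 1) * 53^1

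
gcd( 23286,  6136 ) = 2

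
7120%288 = 208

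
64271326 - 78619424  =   - 14348098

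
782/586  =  1 + 98/293  =  1.33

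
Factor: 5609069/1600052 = 2^(-2) * 607^( - 1) * 659^ ( - 1)*5609069^1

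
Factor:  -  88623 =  - 3^2 * 43^1*229^1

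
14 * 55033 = 770462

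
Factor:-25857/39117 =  - 3^1*13^1*59^( - 1)= - 39/59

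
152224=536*284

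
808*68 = 54944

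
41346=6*6891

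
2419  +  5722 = 8141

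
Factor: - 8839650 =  - 2^1*3^1*5^2 * 31^1*1901^1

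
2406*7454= 17934324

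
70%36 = 34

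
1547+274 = 1821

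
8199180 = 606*13530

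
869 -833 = 36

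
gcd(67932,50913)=9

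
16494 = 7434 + 9060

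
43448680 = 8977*4840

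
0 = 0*9541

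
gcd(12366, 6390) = 18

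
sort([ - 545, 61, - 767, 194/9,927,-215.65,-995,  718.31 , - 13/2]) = [- 995, - 767, - 545, - 215.65, - 13/2, 194/9, 61, 718.31  ,  927]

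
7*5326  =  37282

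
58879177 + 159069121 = 217948298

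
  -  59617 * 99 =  - 5902083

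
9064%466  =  210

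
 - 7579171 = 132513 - 7711684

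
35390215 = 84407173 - 49016958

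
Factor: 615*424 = 2^3*3^1*5^1*41^1*53^1 = 260760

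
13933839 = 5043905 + 8889934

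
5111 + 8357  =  13468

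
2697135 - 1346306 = 1350829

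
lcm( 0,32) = 0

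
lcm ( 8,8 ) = 8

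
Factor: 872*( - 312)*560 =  - 2^10*3^1 * 5^1*7^1* 13^1*109^1 = - 152355840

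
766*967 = 740722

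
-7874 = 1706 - 9580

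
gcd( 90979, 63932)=1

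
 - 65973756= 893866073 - 959839829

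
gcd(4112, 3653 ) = 1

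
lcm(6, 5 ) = 30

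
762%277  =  208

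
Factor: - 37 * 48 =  - 2^4*3^1 *37^1  =  - 1776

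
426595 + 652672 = 1079267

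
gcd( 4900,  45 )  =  5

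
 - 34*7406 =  - 251804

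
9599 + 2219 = 11818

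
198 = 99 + 99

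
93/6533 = 93/6533 = 0.01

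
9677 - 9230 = 447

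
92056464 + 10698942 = 102755406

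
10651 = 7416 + 3235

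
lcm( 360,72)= 360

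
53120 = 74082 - 20962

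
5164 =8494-3330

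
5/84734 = 5/84734 = 0.00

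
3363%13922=3363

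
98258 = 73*1346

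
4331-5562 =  - 1231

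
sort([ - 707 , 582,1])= [ - 707,1, 582 ]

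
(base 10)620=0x26c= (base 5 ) 4440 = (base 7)1544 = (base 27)MQ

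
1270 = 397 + 873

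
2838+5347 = 8185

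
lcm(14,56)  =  56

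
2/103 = 2/103 =0.02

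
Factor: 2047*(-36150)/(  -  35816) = 2^( - 2)*3^1*5^2*11^( - 2 )*23^1*37^( - 1)*89^1*241^1 = 36999525/17908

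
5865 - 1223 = 4642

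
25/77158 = 25/77158=   0.00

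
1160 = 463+697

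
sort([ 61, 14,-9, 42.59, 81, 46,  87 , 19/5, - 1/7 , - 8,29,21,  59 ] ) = [ - 9, - 8,  -  1/7,19/5,14,21,  29,42.59,46,  59,61, 81,  87]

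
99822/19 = 5253 + 15/19=5253.79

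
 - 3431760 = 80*( - 42897 )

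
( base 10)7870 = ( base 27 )ALD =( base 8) 17276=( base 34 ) 6rg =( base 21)HHG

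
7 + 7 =14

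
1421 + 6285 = 7706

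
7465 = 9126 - 1661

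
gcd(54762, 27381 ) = 27381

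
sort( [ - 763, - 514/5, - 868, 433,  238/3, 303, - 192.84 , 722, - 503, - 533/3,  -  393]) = [-868 , - 763 , - 503, - 393, - 192.84,-533/3,-514/5, 238/3,303, 433,722 ] 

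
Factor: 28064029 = 7^1*47^1*197^1*433^1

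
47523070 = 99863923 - 52340853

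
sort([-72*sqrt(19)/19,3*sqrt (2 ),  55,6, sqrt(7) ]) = [-72*sqrt(19)/19,  sqrt(7 ), 3*sqrt (2 ) , 6 , 55 ]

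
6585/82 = 6585/82=80.30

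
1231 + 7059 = 8290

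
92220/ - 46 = -2005+5/23 = - 2004.78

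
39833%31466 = 8367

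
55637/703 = 55637/703 = 79.14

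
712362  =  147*4846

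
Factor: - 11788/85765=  - 2^2*5^(-1 )*7^1*17^(-1) * 421^1  *  1009^( - 1)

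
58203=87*669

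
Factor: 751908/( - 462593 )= - 2^2 * 3^1*19^( - 1)*97^( - 1)*251^( - 1)*62659^1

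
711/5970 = 237/1990 = 0.12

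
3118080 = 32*97440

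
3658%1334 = 990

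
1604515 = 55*29173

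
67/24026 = 67/24026 =0.00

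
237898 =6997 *34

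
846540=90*9406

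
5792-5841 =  - 49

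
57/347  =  57/347 = 0.16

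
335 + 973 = 1308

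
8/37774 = 4/18887 = 0.00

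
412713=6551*63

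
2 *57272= 114544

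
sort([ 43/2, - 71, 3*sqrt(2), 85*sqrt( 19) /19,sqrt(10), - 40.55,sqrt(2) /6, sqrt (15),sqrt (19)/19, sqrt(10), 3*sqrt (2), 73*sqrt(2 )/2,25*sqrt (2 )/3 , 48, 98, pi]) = [ - 71, - 40.55, sqrt(19)/19,sqrt(2) /6,pi, sqrt( 10), sqrt(10),sqrt(15), 3*sqrt( 2), 3*sqrt( 2), 25*sqrt(2) /3,85*sqrt(19 ) /19,43/2, 48,73*sqrt( 2) /2,  98 ] 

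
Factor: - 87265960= - 2^3*5^1*2181649^1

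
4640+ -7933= -3293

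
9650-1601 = 8049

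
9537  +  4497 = 14034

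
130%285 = 130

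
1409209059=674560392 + 734648667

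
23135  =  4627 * 5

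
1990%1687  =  303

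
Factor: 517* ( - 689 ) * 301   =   - 107220113= - 7^1*11^1*13^1*43^1*47^1*53^1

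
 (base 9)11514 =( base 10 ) 7708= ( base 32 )7GS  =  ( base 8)17034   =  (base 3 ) 101120111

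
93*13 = 1209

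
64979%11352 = 8219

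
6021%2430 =1161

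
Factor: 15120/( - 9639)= -80/51 = - 2^4*3^(-1)*  5^1*17^( - 1)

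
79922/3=26640 + 2/3 = 26640.67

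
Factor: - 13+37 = 24=2^3*3^1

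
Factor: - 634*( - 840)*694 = 369596640 = 2^5*3^1* 5^1*7^1*317^1*347^1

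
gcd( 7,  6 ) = 1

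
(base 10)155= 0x9B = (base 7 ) 311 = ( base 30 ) 55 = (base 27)5k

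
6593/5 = 1318 + 3/5 = 1318.60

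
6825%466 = 301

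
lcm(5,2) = 10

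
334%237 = 97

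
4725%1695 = 1335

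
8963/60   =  8963/60 = 149.38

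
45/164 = 45/164 = 0.27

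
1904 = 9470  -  7566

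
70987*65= 4614155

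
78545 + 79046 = 157591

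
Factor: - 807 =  - 3^1*269^1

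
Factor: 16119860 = 2^2*5^1*61^1 * 73^1*181^1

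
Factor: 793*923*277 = 13^2*61^1 * 71^1 * 277^1 = 202747103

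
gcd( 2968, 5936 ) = 2968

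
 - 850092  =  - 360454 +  - 489638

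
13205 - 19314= -6109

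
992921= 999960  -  7039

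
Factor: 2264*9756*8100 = 178909430400= 2^7 * 3^6*5^2*271^1*283^1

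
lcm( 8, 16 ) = 16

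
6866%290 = 196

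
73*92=6716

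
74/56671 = 74/56671= 0.00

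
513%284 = 229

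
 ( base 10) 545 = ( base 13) 32C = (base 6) 2305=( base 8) 1041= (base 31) hi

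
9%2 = 1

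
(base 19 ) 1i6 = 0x2c5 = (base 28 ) P9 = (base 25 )139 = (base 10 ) 709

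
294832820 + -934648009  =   - 639815189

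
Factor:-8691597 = -3^3*321911^1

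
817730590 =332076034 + 485654556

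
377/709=377/709 = 0.53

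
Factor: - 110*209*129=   -2^1*3^1 * 5^1*11^2*19^1*43^1 = - 2965710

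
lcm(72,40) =360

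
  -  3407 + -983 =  - 4390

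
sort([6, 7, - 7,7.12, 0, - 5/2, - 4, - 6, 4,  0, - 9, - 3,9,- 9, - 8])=[ - 9, - 9, - 8, - 7, - 6,  -  4, - 3, - 5/2,0,0,4,6,7, 7.12,9]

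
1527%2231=1527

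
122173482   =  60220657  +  61952825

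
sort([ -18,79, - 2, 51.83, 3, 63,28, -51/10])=[ - 18, - 51/10,-2, 3,  28, 51.83,63,79 ]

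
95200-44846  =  50354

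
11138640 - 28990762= - 17852122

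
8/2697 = 8/2697 =0.00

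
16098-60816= -44718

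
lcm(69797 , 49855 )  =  348985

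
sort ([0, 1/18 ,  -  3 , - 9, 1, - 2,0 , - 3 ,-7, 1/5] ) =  [ - 9, - 7,-3, - 3, - 2, 0, 0,1/18, 1/5, 1]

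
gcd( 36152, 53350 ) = 2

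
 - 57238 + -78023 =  - 135261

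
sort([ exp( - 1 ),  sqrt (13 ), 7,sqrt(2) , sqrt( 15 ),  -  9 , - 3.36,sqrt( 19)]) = [ - 9, - 3.36, exp( - 1),sqrt( 2 ), sqrt( 13), sqrt( 15), sqrt(19),7 ] 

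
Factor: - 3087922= - 2^1*1543961^1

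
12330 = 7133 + 5197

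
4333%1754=825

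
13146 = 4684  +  8462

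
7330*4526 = 33175580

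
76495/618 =76495/618 = 123.78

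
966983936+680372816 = 1647356752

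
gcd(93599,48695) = 1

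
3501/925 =3501/925 = 3.78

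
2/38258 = 1/19129 = 0.00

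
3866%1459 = 948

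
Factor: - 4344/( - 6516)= 2^1 * 3^( - 1) = 2/3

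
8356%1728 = 1444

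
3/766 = 3/766=0.00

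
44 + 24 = 68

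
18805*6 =112830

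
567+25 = 592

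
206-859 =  - 653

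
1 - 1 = 0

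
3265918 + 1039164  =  4305082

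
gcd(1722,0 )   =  1722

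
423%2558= 423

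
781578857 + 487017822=1268596679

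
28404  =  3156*9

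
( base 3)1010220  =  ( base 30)RO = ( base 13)4c2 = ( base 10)834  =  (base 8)1502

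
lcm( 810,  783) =23490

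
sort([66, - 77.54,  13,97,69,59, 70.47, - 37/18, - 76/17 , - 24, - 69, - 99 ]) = [  -  99, - 77.54, - 69, - 24, - 76/17, - 37/18 , 13, 59, 66, 69, 70.47, 97 ]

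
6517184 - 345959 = 6171225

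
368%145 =78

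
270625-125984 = 144641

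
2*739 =1478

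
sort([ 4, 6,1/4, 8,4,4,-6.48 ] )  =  [ - 6.48,1/4,4 , 4, 4,6,8 ]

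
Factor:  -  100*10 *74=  - 74000  =  -2^4*5^3*37^1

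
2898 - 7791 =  - 4893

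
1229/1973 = 1229/1973 = 0.62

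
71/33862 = 71/33862 = 0.00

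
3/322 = 3/322= 0.01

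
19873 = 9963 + 9910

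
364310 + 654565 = 1018875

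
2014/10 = 1007/5 = 201.40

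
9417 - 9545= - 128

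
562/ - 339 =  - 562/339 =-1.66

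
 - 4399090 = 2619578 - 7018668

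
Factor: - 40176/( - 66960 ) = 3/5=3^1*5^( - 1) 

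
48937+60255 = 109192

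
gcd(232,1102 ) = 58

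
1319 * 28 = 36932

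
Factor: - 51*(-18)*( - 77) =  - 70686 = - 2^1*3^3*7^1*11^1*17^1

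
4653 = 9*517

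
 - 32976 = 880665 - 913641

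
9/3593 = 9/3593=0.00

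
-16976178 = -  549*30922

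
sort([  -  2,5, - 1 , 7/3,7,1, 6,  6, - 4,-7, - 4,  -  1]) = [  -  7,  -  4,  -  4, - 2 ,-1,  -  1, 1,7/3,5,  6, 6,  7] 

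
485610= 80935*6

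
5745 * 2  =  11490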